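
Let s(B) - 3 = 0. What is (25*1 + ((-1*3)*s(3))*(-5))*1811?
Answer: 126770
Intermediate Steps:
s(B) = 3 (s(B) = 3 + 0 = 3)
(25*1 + ((-1*3)*s(3))*(-5))*1811 = (25*1 + (-1*3*3)*(-5))*1811 = (25 - 3*3*(-5))*1811 = (25 - 9*(-5))*1811 = (25 + 45)*1811 = 70*1811 = 126770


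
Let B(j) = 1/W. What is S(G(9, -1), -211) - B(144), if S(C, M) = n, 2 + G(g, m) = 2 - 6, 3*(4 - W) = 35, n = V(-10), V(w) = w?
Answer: -227/23 ≈ -9.8696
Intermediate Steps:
n = -10
W = -23/3 (W = 4 - ⅓*35 = 4 - 35/3 = -23/3 ≈ -7.6667)
G(g, m) = -6 (G(g, m) = -2 + (2 - 6) = -2 - 4 = -6)
S(C, M) = -10
B(j) = -3/23 (B(j) = 1/(-23/3) = -3/23)
S(G(9, -1), -211) - B(144) = -10 - 1*(-3/23) = -10 + 3/23 = -227/23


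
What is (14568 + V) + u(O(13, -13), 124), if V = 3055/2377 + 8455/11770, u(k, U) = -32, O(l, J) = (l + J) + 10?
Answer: 81346788465/5595458 ≈ 14538.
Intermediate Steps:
O(l, J) = 10 + J + l (O(l, J) = (J + l) + 10 = 10 + J + l)
V = 11210977/5595458 (V = 3055*(1/2377) + 8455*(1/11770) = 3055/2377 + 1691/2354 = 11210977/5595458 ≈ 2.0036)
(14568 + V) + u(O(13, -13), 124) = (14568 + 11210977/5595458) - 32 = 81525843121/5595458 - 32 = 81346788465/5595458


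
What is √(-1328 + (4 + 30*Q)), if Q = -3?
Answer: I*√1414 ≈ 37.603*I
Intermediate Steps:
√(-1328 + (4 + 30*Q)) = √(-1328 + (4 + 30*(-3))) = √(-1328 + (4 - 90)) = √(-1328 - 86) = √(-1414) = I*√1414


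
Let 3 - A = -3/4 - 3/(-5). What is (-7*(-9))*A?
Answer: 3969/20 ≈ 198.45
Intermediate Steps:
A = 63/20 (A = 3 - (-3/4 - 3/(-5)) = 3 - (-3*¼ - 3*(-⅕)) = 3 - (-¾ + ⅗) = 3 - 1*(-3/20) = 3 + 3/20 = 63/20 ≈ 3.1500)
(-7*(-9))*A = -7*(-9)*(63/20) = 63*(63/20) = 3969/20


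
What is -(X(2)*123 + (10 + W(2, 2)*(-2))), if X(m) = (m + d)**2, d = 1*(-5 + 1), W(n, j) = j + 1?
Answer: -496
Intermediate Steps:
W(n, j) = 1 + j
d = -4 (d = 1*(-4) = -4)
X(m) = (-4 + m)**2 (X(m) = (m - 4)**2 = (-4 + m)**2)
-(X(2)*123 + (10 + W(2, 2)*(-2))) = -((-4 + 2)**2*123 + (10 + (1 + 2)*(-2))) = -((-2)**2*123 + (10 + 3*(-2))) = -(4*123 + (10 - 6)) = -(492 + 4) = -1*496 = -496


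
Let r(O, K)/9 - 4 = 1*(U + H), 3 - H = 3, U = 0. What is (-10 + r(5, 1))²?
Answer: 676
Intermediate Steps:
H = 0 (H = 3 - 1*3 = 3 - 3 = 0)
r(O, K) = 36 (r(O, K) = 36 + 9*(1*(0 + 0)) = 36 + 9*(1*0) = 36 + 9*0 = 36 + 0 = 36)
(-10 + r(5, 1))² = (-10 + 36)² = 26² = 676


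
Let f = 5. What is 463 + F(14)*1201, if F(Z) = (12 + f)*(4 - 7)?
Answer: -60788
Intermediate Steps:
F(Z) = -51 (F(Z) = (12 + 5)*(4 - 7) = 17*(-3) = -51)
463 + F(14)*1201 = 463 - 51*1201 = 463 - 61251 = -60788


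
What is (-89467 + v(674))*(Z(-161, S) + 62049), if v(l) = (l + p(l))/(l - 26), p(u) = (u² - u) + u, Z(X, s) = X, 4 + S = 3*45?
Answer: -16480449488/3 ≈ -5.4935e+9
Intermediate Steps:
S = 131 (S = -4 + 3*45 = -4 + 135 = 131)
p(u) = u²
v(l) = (l + l²)/(-26 + l) (v(l) = (l + l²)/(l - 26) = (l + l²)/(-26 + l))
(-89467 + v(674))*(Z(-161, S) + 62049) = (-89467 + 674*(1 + 674)/(-26 + 674))*(-161 + 62049) = (-89467 + 674*675/648)*61888 = (-89467 + 674*(1/648)*675)*61888 = (-89467 + 8425/12)*61888 = -1065179/12*61888 = -16480449488/3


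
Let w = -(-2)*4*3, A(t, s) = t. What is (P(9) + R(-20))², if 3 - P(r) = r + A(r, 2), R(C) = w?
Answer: 81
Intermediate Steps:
w = 24 (w = -2*(-4)*3 = 8*3 = 24)
R(C) = 24
P(r) = 3 - 2*r (P(r) = 3 - (r + r) = 3 - 2*r)
(P(9) + R(-20))² = ((3 - 2*9) + 24)² = ((3 - 18) + 24)² = (-15 + 24)² = 9² = 81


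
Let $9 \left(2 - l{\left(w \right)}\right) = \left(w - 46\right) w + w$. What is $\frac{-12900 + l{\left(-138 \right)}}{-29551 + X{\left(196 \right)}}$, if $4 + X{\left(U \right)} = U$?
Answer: $\frac{15704}{29359} \approx 0.5349$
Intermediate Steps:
$l{\left(w \right)} = 2 - \frac{w}{9} - \frac{w \left(-46 + w\right)}{9}$ ($l{\left(w \right)} = 2 - \frac{\left(w - 46\right) w + w}{9} = 2 - \frac{\left(-46 + w\right) w + w}{9} = 2 - \frac{w \left(-46 + w\right) + w}{9} = 2 - \frac{w + w \left(-46 + w\right)}{9} = 2 - \left(\frac{w}{9} + \frac{w \left(-46 + w\right)}{9}\right) = 2 - \frac{w}{9} - \frac{w \left(-46 + w\right)}{9}$)
$X{\left(U \right)} = -4 + U$
$\frac{-12900 + l{\left(-138 \right)}}{-29551 + X{\left(196 \right)}} = \frac{-12900 + \left(2 + 5 \left(-138\right) - \frac{\left(-138\right)^{2}}{9}\right)}{-29551 + \left(-4 + 196\right)} = \frac{-12900 - 2804}{-29551 + 192} = \frac{-12900 - 2804}{-29359} = \left(-12900 - 2804\right) \left(- \frac{1}{29359}\right) = \left(-15704\right) \left(- \frac{1}{29359}\right) = \frac{15704}{29359}$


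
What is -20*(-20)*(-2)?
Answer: -800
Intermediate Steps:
-20*(-20)*(-2) = 400*(-2) = -800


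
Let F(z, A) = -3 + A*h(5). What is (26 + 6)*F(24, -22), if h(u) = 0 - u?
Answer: 3424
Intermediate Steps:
h(u) = -u
F(z, A) = -3 - 5*A (F(z, A) = -3 + A*(-1*5) = -3 + A*(-5) = -3 - 5*A)
(26 + 6)*F(24, -22) = (26 + 6)*(-3 - 5*(-22)) = 32*(-3 + 110) = 32*107 = 3424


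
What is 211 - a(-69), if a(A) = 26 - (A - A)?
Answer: 185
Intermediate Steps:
a(A) = 26 (a(A) = 26 - 1*0 = 26 + 0 = 26)
211 - a(-69) = 211 - 1*26 = 211 - 26 = 185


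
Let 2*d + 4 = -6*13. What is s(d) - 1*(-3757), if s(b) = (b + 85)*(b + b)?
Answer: 149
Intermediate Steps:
d = -41 (d = -2 + (-6*13)/2 = -2 + (½)*(-78) = -2 - 39 = -41)
s(b) = 2*b*(85 + b) (s(b) = (85 + b)*(2*b) = 2*b*(85 + b))
s(d) - 1*(-3757) = 2*(-41)*(85 - 41) - 1*(-3757) = 2*(-41)*44 + 3757 = -3608 + 3757 = 149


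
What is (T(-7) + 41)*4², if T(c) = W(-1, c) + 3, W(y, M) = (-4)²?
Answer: 960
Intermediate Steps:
W(y, M) = 16
T(c) = 19 (T(c) = 16 + 3 = 19)
(T(-7) + 41)*4² = (19 + 41)*4² = 60*16 = 960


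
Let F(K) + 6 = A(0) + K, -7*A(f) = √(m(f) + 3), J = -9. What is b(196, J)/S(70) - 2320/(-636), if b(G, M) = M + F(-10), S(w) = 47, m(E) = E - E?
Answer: 23285/7473 - √3/329 ≈ 3.1106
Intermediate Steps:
m(E) = 0
A(f) = -√3/7 (A(f) = -√(0 + 3)/7 = -√3/7)
F(K) = -6 + K - √3/7 (F(K) = -6 + (-√3/7 + K) = -6 + (K - √3/7) = -6 + K - √3/7)
b(G, M) = -16 + M - √3/7 (b(G, M) = M + (-6 - 10 - √3/7) = M + (-16 - √3/7) = -16 + M - √3/7)
b(196, J)/S(70) - 2320/(-636) = (-16 - 9 - √3/7)/47 - 2320/(-636) = (-25 - √3/7)*(1/47) - 2320*(-1/636) = (-25/47 - √3/329) + 580/159 = 23285/7473 - √3/329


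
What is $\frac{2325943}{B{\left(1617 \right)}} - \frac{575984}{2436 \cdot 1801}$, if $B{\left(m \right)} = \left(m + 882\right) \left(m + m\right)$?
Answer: $\frac{66065392331}{422102556414} \approx 0.15652$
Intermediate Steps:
$B{\left(m \right)} = 2 m \left(882 + m\right)$ ($B{\left(m \right)} = \left(882 + m\right) 2 m = 2 m \left(882 + m\right)$)
$\frac{2325943}{B{\left(1617 \right)}} - \frac{575984}{2436 \cdot 1801} = \frac{2325943}{2 \cdot 1617 \left(882 + 1617\right)} - \frac{575984}{2436 \cdot 1801} = \frac{2325943}{2 \cdot 1617 \cdot 2499} - \frac{575984}{4387236} = \frac{2325943}{8081766} - \frac{143996}{1096809} = \frac{66065392331}{422102556414}$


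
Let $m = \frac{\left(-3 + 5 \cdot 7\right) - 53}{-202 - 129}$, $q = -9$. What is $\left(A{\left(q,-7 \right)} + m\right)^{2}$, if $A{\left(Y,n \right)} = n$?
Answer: $\frac{5271616}{109561} \approx 48.116$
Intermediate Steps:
$m = \frac{21}{331}$ ($m = \frac{\left(-3 + 35\right) - 53}{-331} = \left(32 - 53\right) \left(- \frac{1}{331}\right) = \left(-21\right) \left(- \frac{1}{331}\right) = \frac{21}{331} \approx 0.063444$)
$\left(A{\left(q,-7 \right)} + m\right)^{2} = \left(-7 + \frac{21}{331}\right)^{2} = \left(- \frac{2296}{331}\right)^{2} = \frac{5271616}{109561}$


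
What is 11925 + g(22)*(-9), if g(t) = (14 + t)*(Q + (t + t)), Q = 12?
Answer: -6219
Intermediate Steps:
g(t) = (12 + 2*t)*(14 + t) (g(t) = (14 + t)*(12 + (t + t)) = (14 + t)*(12 + 2*t) = (12 + 2*t)*(14 + t))
11925 + g(22)*(-9) = 11925 + (168 + 2*22**2 + 40*22)*(-9) = 11925 + (168 + 2*484 + 880)*(-9) = 11925 + (168 + 968 + 880)*(-9) = 11925 + 2016*(-9) = 11925 - 18144 = -6219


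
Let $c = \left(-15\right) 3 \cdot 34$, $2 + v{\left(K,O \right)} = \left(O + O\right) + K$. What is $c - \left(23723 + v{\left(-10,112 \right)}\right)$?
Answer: $-25465$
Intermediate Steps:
$v{\left(K,O \right)} = -2 + K + 2 O$ ($v{\left(K,O \right)} = -2 + \left(\left(O + O\right) + K\right) = -2 + \left(2 O + K\right) = -2 + \left(K + 2 O\right) = -2 + K + 2 O$)
$c = -1530$ ($c = \left(-45\right) 34 = -1530$)
$c - \left(23723 + v{\left(-10,112 \right)}\right) = -1530 - \left(23711 + 224\right) = -1530 - 23935 = -25465$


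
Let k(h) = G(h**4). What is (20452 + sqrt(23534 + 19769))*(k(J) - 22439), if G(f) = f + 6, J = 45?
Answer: 83407182784 + 4078192*sqrt(43303) ≈ 8.4256e+10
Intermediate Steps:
G(f) = 6 + f
k(h) = 6 + h**4
(20452 + sqrt(23534 + 19769))*(k(J) - 22439) = (20452 + sqrt(23534 + 19769))*((6 + 45**4) - 22439) = (20452 + sqrt(43303))*((6 + 4100625) - 22439) = (20452 + sqrt(43303))*(4100631 - 22439) = (20452 + sqrt(43303))*4078192 = 83407182784 + 4078192*sqrt(43303)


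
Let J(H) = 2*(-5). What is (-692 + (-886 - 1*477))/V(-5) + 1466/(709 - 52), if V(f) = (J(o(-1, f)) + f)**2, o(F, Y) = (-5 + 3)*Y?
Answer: -22673/3285 ≈ -6.9020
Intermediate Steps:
o(F, Y) = -2*Y
J(H) = -10
V(f) = (-10 + f)**2
(-692 + (-886 - 1*477))/V(-5) + 1466/(709 - 52) = (-692 + (-886 - 1*477))/((-10 - 5)**2) + 1466/(709 - 52) = (-692 + (-886 - 477))/((-15)**2) + 1466/657 = (-692 - 1363)/225 + 1466*(1/657) = -2055*1/225 + 1466/657 = -137/15 + 1466/657 = -22673/3285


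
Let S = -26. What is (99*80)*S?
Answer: -205920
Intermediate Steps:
(99*80)*S = (99*80)*(-26) = 7920*(-26) = -205920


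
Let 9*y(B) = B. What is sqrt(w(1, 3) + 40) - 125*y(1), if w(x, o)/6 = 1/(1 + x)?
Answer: -125/9 + sqrt(43) ≈ -7.3315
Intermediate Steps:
y(B) = B/9
w(x, o) = 6/(1 + x)
sqrt(w(1, 3) + 40) - 125*y(1) = sqrt(6/(1 + 1) + 40) - 125/9 = sqrt(6/2 + 40) - 125*1/9 = sqrt(6*(1/2) + 40) - 125/9 = sqrt(3 + 40) - 125/9 = sqrt(43) - 125/9 = -125/9 + sqrt(43)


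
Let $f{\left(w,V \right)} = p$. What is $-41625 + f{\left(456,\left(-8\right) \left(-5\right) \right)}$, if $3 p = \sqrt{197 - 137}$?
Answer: $-41625 + \frac{2 \sqrt{15}}{3} \approx -41622.0$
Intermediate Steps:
$p = \frac{2 \sqrt{15}}{3}$ ($p = \frac{\sqrt{197 - 137}}{3} = \frac{\sqrt{60}}{3} = \frac{2 \sqrt{15}}{3} \approx 2.582$)
$f{\left(w,V \right)} = \frac{2 \sqrt{15}}{3}$
$-41625 + f{\left(456,\left(-8\right) \left(-5\right) \right)} = -41625 + \frac{2 \sqrt{15}}{3}$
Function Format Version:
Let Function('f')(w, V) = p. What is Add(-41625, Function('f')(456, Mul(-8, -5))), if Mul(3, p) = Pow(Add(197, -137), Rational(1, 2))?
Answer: Add(-41625, Mul(Rational(2, 3), Pow(15, Rational(1, 2)))) ≈ -41622.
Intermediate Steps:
p = Mul(Rational(2, 3), Pow(15, Rational(1, 2))) (p = Mul(Rational(1, 3), Pow(Add(197, -137), Rational(1, 2))) = Mul(Rational(1, 3), Pow(60, Rational(1, 2))) = Mul(Rational(1, 3), Mul(2, Pow(15, Rational(1, 2)))) = Mul(Rational(2, 3), Pow(15, Rational(1, 2))) ≈ 2.5820)
Function('f')(w, V) = Mul(Rational(2, 3), Pow(15, Rational(1, 2)))
Add(-41625, Function('f')(456, Mul(-8, -5))) = Add(-41625, Mul(Rational(2, 3), Pow(15, Rational(1, 2))))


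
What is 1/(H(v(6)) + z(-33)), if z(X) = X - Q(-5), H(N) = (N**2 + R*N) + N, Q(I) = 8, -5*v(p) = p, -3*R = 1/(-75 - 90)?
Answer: -825/33629 ≈ -0.024532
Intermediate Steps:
R = 1/495 (R = -1/(3*(-75 - 90)) = -1/3/(-165) = -1/3*(-1/165) = 1/495 ≈ 0.0020202)
v(p) = -p/5
H(N) = N**2 + 496*N/495 (H(N) = (N**2 + N/495) + N = N**2 + 496*N/495)
z(X) = -8 + X (z(X) = X - 1*8 = X - 8 = -8 + X)
1/(H(v(6)) + z(-33)) = 1/((-1/5*6)*(496 + 495*(-1/5*6))/495 + (-8 - 33)) = 1/((1/495)*(-6/5)*(496 + 495*(-6/5)) - 41) = 1/((1/495)*(-6/5)*(496 - 594) - 41) = 1/((1/495)*(-6/5)*(-98) - 41) = 1/(196/825 - 41) = 1/(-33629/825) = -825/33629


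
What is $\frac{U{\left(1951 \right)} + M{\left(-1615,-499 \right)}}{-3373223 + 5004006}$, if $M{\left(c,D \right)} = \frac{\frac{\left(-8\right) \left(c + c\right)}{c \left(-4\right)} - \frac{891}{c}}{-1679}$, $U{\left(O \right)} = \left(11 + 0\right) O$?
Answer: $\frac{58193318334}{4422006721055} \approx 0.01316$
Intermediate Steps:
$U{\left(O \right)} = 11 O$
$M{\left(c,D \right)} = - \frac{4}{1679} + \frac{891}{1679 c}$ ($M{\left(c,D \right)} = \left(\frac{\left(-8\right) 2 c}{\left(-4\right) c} - \frac{891}{c}\right) \left(- \frac{1}{1679}\right) = \left(- 16 c \left(- \frac{1}{4 c}\right) - \frac{891}{c}\right) \left(- \frac{1}{1679}\right) = \left(4 - \frac{891}{c}\right) \left(- \frac{1}{1679}\right) = - \frac{4}{1679} + \frac{891}{1679 c}$)
$\frac{U{\left(1951 \right)} + M{\left(-1615,-499 \right)}}{-3373223 + 5004006} = \frac{11 \cdot 1951 + \frac{891 - -6460}{1679 \left(-1615\right)}}{-3373223 + 5004006} = \frac{21461 + \frac{1}{1679} \left(- \frac{1}{1615}\right) \left(891 + 6460\right)}{1630783} = \left(21461 + \frac{1}{1679} \left(- \frac{1}{1615}\right) 7351\right) \frac{1}{1630783} = \left(21461 - \frac{7351}{2711585}\right) \frac{1}{1630783} = \frac{58193318334}{2711585} \cdot \frac{1}{1630783} = \frac{58193318334}{4422006721055}$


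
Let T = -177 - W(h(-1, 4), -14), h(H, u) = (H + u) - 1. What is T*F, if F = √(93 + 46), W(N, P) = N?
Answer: -179*√139 ≈ -2110.4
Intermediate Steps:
h(H, u) = -1 + H + u
T = -179 (T = -177 - (-1 - 1 + 4) = -177 - 1*2 = -177 - 2 = -179)
F = √139 ≈ 11.790
T*F = -179*√139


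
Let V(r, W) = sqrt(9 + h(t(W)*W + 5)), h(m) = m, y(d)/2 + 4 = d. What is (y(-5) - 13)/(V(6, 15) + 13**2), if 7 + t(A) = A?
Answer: -169/917 + sqrt(134)/917 ≈ -0.17167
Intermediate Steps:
t(A) = -7 + A
y(d) = -8 + 2*d
V(r, W) = sqrt(14 + W*(-7 + W)) (V(r, W) = sqrt(9 + ((-7 + W)*W + 5)) = sqrt(9 + (W*(-7 + W) + 5)) = sqrt(9 + (5 + W*(-7 + W))) = sqrt(14 + W*(-7 + W)))
(y(-5) - 13)/(V(6, 15) + 13**2) = ((-8 + 2*(-5)) - 13)/(sqrt(14 + 15*(-7 + 15)) + 13**2) = ((-8 - 10) - 13)/(sqrt(14 + 15*8) + 169) = (-18 - 13)/(sqrt(14 + 120) + 169) = -31/(sqrt(134) + 169) = -31/(169 + sqrt(134))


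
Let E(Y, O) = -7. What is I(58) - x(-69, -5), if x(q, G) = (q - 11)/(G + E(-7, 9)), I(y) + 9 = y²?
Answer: 10045/3 ≈ 3348.3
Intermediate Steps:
I(y) = -9 + y²
x(q, G) = (-11 + q)/(-7 + G) (x(q, G) = (q - 11)/(G - 7) = (-11 + q)/(-7 + G))
I(58) - x(-69, -5) = (-9 + 58²) - (-11 - 69)/(-7 - 5) = (-9 + 3364) - (-80)/(-12) = 3355 - (-1)*(-80)/12 = 3355 - 1*20/3 = 3355 - 20/3 = 10045/3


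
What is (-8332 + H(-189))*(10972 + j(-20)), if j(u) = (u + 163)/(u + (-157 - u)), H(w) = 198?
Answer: -14010497774/157 ≈ -8.9239e+7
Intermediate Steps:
j(u) = -163/157 - u/157 (j(u) = (163 + u)/(-157) = (163 + u)*(-1/157) = -163/157 - u/157)
(-8332 + H(-189))*(10972 + j(-20)) = (-8332 + 198)*(10972 + (-163/157 - 1/157*(-20))) = -8134*(10972 + (-163/157 + 20/157)) = -8134*(10972 - 143/157) = -8134*1722461/157 = -14010497774/157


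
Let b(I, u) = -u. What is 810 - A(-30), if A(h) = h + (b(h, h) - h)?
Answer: 780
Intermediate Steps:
A(h) = -h (A(h) = h + (-h - h) = h - 2*h = -h)
810 - A(-30) = 810 - (-1)*(-30) = 810 - 1*30 = 810 - 30 = 780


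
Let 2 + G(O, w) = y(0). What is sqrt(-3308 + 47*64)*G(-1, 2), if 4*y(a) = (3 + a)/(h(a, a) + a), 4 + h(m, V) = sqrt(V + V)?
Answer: -175*I*sqrt(3)/8 ≈ -37.889*I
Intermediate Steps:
h(m, V) = -4 + sqrt(2)*sqrt(V) (h(m, V) = -4 + sqrt(V + V) = -4 + sqrt(2*V) = -4 + sqrt(2)*sqrt(V))
y(a) = (3 + a)/(4*(-4 + a + sqrt(2)*sqrt(a))) (y(a) = ((3 + a)/((-4 + sqrt(2)*sqrt(a)) + a))/4 = ((3 + a)/(-4 + a + sqrt(2)*sqrt(a)))/4 = (3 + a)/(4*(-4 + a + sqrt(2)*sqrt(a))))
G(O, w) = -35/16 (G(O, w) = -2 + (3 + 0)/(4*(-4 + 0 + sqrt(2)*sqrt(0))) = -2 + (1/4)*3/(-4 + 0 + sqrt(2)*0) = -2 + (1/4)*3/(-4 + 0 + 0) = -2 + (1/4)*3/(-4) = -2 + (1/4)*(-1/4)*3 = -2 - 3/16 = -35/16)
sqrt(-3308 + 47*64)*G(-1, 2) = sqrt(-3308 + 47*64)*(-35/16) = sqrt(-3308 + 3008)*(-35/16) = sqrt(-300)*(-35/16) = (10*I*sqrt(3))*(-35/16) = -175*I*sqrt(3)/8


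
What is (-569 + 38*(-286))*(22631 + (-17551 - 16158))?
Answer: 126699086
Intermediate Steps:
(-569 + 38*(-286))*(22631 + (-17551 - 16158)) = (-569 - 10868)*(22631 - 33709) = -11437*(-11078) = 126699086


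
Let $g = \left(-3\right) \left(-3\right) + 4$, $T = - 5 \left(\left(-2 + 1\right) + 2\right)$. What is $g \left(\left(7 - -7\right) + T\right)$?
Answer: $117$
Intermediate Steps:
$T = -5$ ($T = - 5 \left(-1 + 2\right) = \left(-5\right) 1 = -5$)
$g = 13$ ($g = 9 + 4 = 13$)
$g \left(\left(7 - -7\right) + T\right) = 13 \left(\left(7 - -7\right) - 5\right) = 13 \left(\left(7 + 7\right) - 5\right) = 13 \left(14 - 5\right) = 13 \cdot 9 = 117$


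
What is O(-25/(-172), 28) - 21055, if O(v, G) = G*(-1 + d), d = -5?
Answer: -21223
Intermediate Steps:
O(v, G) = -6*G (O(v, G) = G*(-1 - 5) = G*(-6) = -6*G)
O(-25/(-172), 28) - 21055 = -6*28 - 21055 = -168 - 21055 = -21223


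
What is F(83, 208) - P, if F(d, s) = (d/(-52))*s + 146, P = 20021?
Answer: -20207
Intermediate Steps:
F(d, s) = 146 - d*s/52 (F(d, s) = (-d/52)*s + 146 = -d*s/52 + 146 = 146 - d*s/52)
F(83, 208) - P = (146 - 1/52*83*208) - 1*20021 = (146 - 332) - 20021 = -186 - 20021 = -20207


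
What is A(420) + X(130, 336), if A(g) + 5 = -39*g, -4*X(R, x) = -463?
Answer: -65077/4 ≈ -16269.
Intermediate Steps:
X(R, x) = 463/4 (X(R, x) = -¼*(-463) = 463/4)
A(g) = -5 - 39*g
A(420) + X(130, 336) = (-5 - 39*420) + 463/4 = (-5 - 16380) + 463/4 = -16385 + 463/4 = -65077/4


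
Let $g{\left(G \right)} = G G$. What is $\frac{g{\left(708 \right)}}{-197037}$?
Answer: $- \frac{55696}{21893} \approx -2.544$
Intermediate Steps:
$g{\left(G \right)} = G^{2}$
$\frac{g{\left(708 \right)}}{-197037} = \frac{708^{2}}{-197037} = 501264 \left(- \frac{1}{197037}\right) = - \frac{55696}{21893}$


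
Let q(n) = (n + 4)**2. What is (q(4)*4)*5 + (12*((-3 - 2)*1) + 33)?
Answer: 1253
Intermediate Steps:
q(n) = (4 + n)**2
(q(4)*4)*5 + (12*((-3 - 2)*1) + 33) = ((4 + 4)**2*4)*5 + (12*((-3 - 2)*1) + 33) = (8**2*4)*5 + (12*(-5*1) + 33) = (64*4)*5 + (12*(-5) + 33) = 256*5 + (-60 + 33) = 1280 - 27 = 1253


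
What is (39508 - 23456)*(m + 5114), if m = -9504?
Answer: -70468280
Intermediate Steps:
(39508 - 23456)*(m + 5114) = (39508 - 23456)*(-9504 + 5114) = 16052*(-4390) = -70468280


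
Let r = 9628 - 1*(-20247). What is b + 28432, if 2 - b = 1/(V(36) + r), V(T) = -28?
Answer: 848669597/29847 ≈ 28434.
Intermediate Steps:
r = 29875 (r = 9628 + 20247 = 29875)
b = 59693/29847 (b = 2 - 1/(-28 + 29875) = 2 - 1/29847 = 59693/29847 ≈ 2.0000)
b + 28432 = 59693/29847 + 28432 = 848669597/29847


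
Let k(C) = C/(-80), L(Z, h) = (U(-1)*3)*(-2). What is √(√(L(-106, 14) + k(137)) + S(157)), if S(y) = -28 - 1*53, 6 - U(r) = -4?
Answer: √(-8100 + 5*I*√24685)/10 ≈ 0.43592 + 9.0105*I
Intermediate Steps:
U(r) = 10 (U(r) = 6 - 1*(-4) = 6 + 4 = 10)
S(y) = -81 (S(y) = -28 - 53 = -81)
L(Z, h) = -60 (L(Z, h) = (10*3)*(-2) = 30*(-2) = -60)
k(C) = -C/80 (k(C) = C*(-1/80) = -C/80)
√(√(L(-106, 14) + k(137)) + S(157)) = √(√(-60 - 1/80*137) - 81) = √(√(-60 - 137/80) - 81) = √(√(-4937/80) - 81) = √(I*√24685/20 - 81) = √(-81 + I*√24685/20)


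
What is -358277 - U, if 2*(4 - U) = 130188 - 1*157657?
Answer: -744031/2 ≈ -3.7202e+5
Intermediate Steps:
U = 27477/2 (U = 4 - (130188 - 1*157657)/2 = 4 - (130188 - 157657)/2 = 4 - 1/2*(-27469) = 4 + 27469/2 = 27477/2 ≈ 13739.)
-358277 - U = -358277 - 1*27477/2 = -358277 - 27477/2 = -744031/2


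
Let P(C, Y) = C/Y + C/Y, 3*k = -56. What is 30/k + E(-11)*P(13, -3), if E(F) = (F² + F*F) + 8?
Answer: -182135/84 ≈ -2168.3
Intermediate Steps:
k = -56/3 (k = (⅓)*(-56) = -56/3 ≈ -18.667)
P(C, Y) = 2*C/Y
E(F) = 8 + 2*F² (E(F) = (F² + F²) + 8 = 2*F² + 8 = 8 + 2*F²)
30/k + E(-11)*P(13, -3) = 30/(-56/3) + (8 + 2*(-11)²)*(2*13/(-3)) = 30*(-3/56) + (8 + 2*121)*(2*13*(-⅓)) = -45/28 + (8 + 242)*(-26/3) = -45/28 + 250*(-26/3) = -45/28 - 6500/3 = -182135/84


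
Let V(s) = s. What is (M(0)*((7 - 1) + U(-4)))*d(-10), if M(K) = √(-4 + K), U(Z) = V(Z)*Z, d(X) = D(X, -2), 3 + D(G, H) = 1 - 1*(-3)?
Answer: 44*I ≈ 44.0*I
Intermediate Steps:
D(G, H) = 1 (D(G, H) = -3 + (1 - 1*(-3)) = -3 + (1 + 3) = -3 + 4 = 1)
d(X) = 1
U(Z) = Z² (U(Z) = Z*Z = Z²)
(M(0)*((7 - 1) + U(-4)))*d(-10) = (√(-4 + 0)*((7 - 1) + (-4)²))*1 = (√(-4)*(6 + 16))*1 = ((2*I)*22)*1 = (44*I)*1 = 44*I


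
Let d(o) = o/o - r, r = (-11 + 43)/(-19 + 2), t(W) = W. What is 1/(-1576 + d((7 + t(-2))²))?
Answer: -17/26743 ≈ -0.00063568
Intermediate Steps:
r = -32/17 (r = 32/(-17) = 32*(-1/17) = -32/17 ≈ -1.8824)
d(o) = 49/17 (d(o) = o/o - 1*(-32/17) = 1 + 32/17 = 49/17)
1/(-1576 + d((7 + t(-2))²)) = 1/(-1576 + 49/17) = 1/(-26743/17) = -17/26743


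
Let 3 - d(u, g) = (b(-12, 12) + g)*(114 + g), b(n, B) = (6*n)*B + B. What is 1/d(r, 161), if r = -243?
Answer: 1/190028 ≈ 5.2624e-6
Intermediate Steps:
b(n, B) = B + 6*B*n (b(n, B) = 6*B*n + B = B + 6*B*n)
d(u, g) = 3 - (-852 + g)*(114 + g) (d(u, g) = 3 - (12*(1 + 6*(-12)) + g)*(114 + g) = 3 - (12*(1 - 72) + g)*(114 + g) = 3 - (12*(-71) + g)*(114 + g) = 3 - (-852 + g)*(114 + g))
1/d(r, 161) = 1/(97131 - 1*161**2 + 738*161) = 1/(97131 - 1*25921 + 118818) = 1/(97131 - 25921 + 118818) = 1/190028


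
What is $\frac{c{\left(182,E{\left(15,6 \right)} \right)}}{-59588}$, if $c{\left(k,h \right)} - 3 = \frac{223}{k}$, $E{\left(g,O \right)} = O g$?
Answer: $- \frac{769}{10845016} \approx -7.0908 \cdot 10^{-5}$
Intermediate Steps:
$c{\left(k,h \right)} = 3 + \frac{223}{k}$
$\frac{c{\left(182,E{\left(15,6 \right)} \right)}}{-59588} = \frac{3 + \frac{223}{182}}{-59588} = \left(3 + 223 \cdot \frac{1}{182}\right) \left(- \frac{1}{59588}\right) = \left(3 + \frac{223}{182}\right) \left(- \frac{1}{59588}\right) = \frac{769}{182} \left(- \frac{1}{59588}\right) = - \frac{769}{10845016}$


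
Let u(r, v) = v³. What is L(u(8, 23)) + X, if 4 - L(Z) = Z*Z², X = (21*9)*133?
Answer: -1801152636322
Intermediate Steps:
X = 25137 (X = 189*133 = 25137)
L(Z) = 4 - Z³ (L(Z) = 4 - Z*Z² = 4 - Z³)
L(u(8, 23)) + X = (4 - (23³)³) + 25137 = (4 - 1*12167³) + 25137 = (4 - 1*1801152661463) + 25137 = (4 - 1801152661463) + 25137 = -1801152661459 + 25137 = -1801152636322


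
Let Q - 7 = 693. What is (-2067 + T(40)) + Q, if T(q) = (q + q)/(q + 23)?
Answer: -86041/63 ≈ -1365.7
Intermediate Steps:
Q = 700 (Q = 7 + 693 = 700)
T(q) = 2*q/(23 + q) (T(q) = (2*q)/(23 + q) = 2*q/(23 + q))
(-2067 + T(40)) + Q = (-2067 + 2*40/(23 + 40)) + 700 = (-2067 + 2*40/63) + 700 = (-2067 + 2*40*(1/63)) + 700 = (-2067 + 80/63) + 700 = -130141/63 + 700 = -86041/63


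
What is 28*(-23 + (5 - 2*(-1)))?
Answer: -448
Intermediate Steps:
28*(-23 + (5 - 2*(-1))) = 28*(-23 + (5 + 2)) = 28*(-23 + 7) = 28*(-16) = -448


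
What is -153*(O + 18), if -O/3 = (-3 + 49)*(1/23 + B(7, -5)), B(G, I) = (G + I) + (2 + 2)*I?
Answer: -381888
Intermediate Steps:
B(G, I) = G + 5*I (B(G, I) = (G + I) + 4*I = G + 5*I)
O = 2478 (O = -3*(-3 + 49)*(1/23 + (7 + 5*(-5))) = -138*(1/23 + (7 - 25)) = -138*(1/23 - 18) = -138*(-413)/23 = -3*(-826) = 2478)
-153*(O + 18) = -153*(2478 + 18) = -153*2496 = -381888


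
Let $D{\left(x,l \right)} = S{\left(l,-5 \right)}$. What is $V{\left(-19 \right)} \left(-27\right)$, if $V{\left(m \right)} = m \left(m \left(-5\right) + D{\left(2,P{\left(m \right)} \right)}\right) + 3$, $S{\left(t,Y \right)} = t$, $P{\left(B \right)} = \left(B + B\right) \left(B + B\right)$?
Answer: $789426$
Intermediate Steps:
$P{\left(B \right)} = 4 B^{2}$ ($P{\left(B \right)} = 2 B 2 B = 4 B^{2}$)
$D{\left(x,l \right)} = l$
$V{\left(m \right)} = 3 + m \left(- 5 m + 4 m^{2}\right)$ ($V{\left(m \right)} = m \left(m \left(-5\right) + 4 m^{2}\right) + 3 = m \left(- 5 m + 4 m^{2}\right) + 3 = 3 + m \left(- 5 m + 4 m^{2}\right)$)
$V{\left(-19 \right)} \left(-27\right) = \left(3 - 5 \left(-19\right)^{2} + 4 \left(-19\right)^{3}\right) \left(-27\right) = \left(3 - 1805 + 4 \left(-6859\right)\right) \left(-27\right) = \left(3 - 1805 - 27436\right) \left(-27\right) = \left(-29238\right) \left(-27\right) = 789426$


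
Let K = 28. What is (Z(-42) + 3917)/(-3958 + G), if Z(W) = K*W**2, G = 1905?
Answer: -53309/2053 ≈ -25.966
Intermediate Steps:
Z(W) = 28*W**2
(Z(-42) + 3917)/(-3958 + G) = (28*(-42)**2 + 3917)/(-3958 + 1905) = (28*1764 + 3917)/(-2053) = (49392 + 3917)*(-1/2053) = 53309*(-1/2053) = -53309/2053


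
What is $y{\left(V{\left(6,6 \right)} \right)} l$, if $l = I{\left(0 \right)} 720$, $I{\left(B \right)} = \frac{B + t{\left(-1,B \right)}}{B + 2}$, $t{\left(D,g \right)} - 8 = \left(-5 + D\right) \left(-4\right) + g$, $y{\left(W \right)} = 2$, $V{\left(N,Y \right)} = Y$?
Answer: $23040$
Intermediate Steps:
$t{\left(D,g \right)} = 28 + g - 4 D$ ($t{\left(D,g \right)} = 8 + \left(\left(-5 + D\right) \left(-4\right) + g\right) = 8 - \left(-20 - g + 4 D\right) = 8 + \left(20 + g - 4 D\right) = 28 + g - 4 D$)
$I{\left(B \right)} = \frac{32 + 2 B}{2 + B}$ ($I{\left(B \right)} = \frac{B + \left(28 + B - -4\right)}{B + 2} = \frac{B + \left(28 + B + 4\right)}{2 + B} = \frac{B + \left(32 + B\right)}{2 + B} = \frac{32 + 2 B}{2 + B}$)
$l = 11520$ ($l = \frac{2 \left(16 + 0\right)}{2 + 0} \cdot 720 = 2 \cdot \frac{1}{2} \cdot 16 \cdot 720 = 16 \cdot 720 = 11520$)
$y{\left(V{\left(6,6 \right)} \right)} l = 2 \cdot 11520 = 23040$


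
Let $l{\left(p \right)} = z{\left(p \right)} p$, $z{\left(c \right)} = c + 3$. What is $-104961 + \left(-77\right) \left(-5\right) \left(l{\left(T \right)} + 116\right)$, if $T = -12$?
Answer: $-18721$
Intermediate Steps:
$z{\left(c \right)} = 3 + c$
$l{\left(p \right)} = p \left(3 + p\right)$ ($l{\left(p \right)} = \left(3 + p\right) p = p \left(3 + p\right)$)
$-104961 + \left(-77\right) \left(-5\right) \left(l{\left(T \right)} + 116\right) = -104961 + \left(-77\right) \left(-5\right) \left(- 12 \left(3 - 12\right) + 116\right) = -104961 + 385 \left(\left(-12\right) \left(-9\right) + 116\right) = -104961 + 385 \left(108 + 116\right) = -104961 + 385 \cdot 224 = -104961 + 86240 = -18721$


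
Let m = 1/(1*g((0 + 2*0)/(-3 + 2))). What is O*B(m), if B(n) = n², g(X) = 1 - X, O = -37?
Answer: -37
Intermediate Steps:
m = 1 (m = 1/(1*(1 - (0 + 2*0)/(-3 + 2))) = 1/(1 - (0 + 0)/(-1)) = 1/(1 - 0*(-1)) = 1/(1 - 1*0) = 1/(1 + 0) = 1/1 = 1*1 = 1)
O*B(m) = -37*1² = -37*1 = -37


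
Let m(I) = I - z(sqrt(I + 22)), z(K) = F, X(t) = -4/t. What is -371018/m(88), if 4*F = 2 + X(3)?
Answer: -2226108/527 ≈ -4224.1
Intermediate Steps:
F = 1/6 (F = (2 - 4/3)/4 = (1/4)*(2/3) = 1/6 ≈ 0.16667)
z(K) = 1/6
m(I) = -1/6 + I (m(I) = I - 1*1/6 = I - 1/6 = -1/6 + I)
-371018/m(88) = -371018/(-1/6 + 88) = -371018/527/6 = -371018*6/527 = -2226108/527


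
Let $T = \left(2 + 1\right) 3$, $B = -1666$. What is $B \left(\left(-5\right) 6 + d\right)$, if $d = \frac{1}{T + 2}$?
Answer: $\frac{548114}{11} \approx 49829.0$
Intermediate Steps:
$T = 9$ ($T = 3 \cdot 3 = 9$)
$d = \frac{1}{11}$ ($d = \frac{1}{9 + 2} = \frac{1}{11} \approx 0.090909$)
$B \left(\left(-5\right) 6 + d\right) = - 1666 \left(\left(-5\right) 6 + \frac{1}{11}\right) = - 1666 \left(-30 + \frac{1}{11}\right) = \left(-1666\right) \left(- \frac{329}{11}\right) = \frac{548114}{11}$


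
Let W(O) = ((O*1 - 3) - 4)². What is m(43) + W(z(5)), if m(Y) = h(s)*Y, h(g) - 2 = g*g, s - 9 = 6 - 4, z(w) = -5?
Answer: 5433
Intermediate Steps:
s = 11 (s = 9 + (6 - 4) = 9 + 2 = 11)
h(g) = 2 + g² (h(g) = 2 + g*g = 2 + g²)
m(Y) = 123*Y (m(Y) = (2 + 11²)*Y = (2 + 121)*Y = 123*Y)
W(O) = (-7 + O)² (W(O) = ((O - 3) - 4)² = ((-3 + O) - 4)² = (-7 + O)²)
m(43) + W(z(5)) = 123*43 + (-7 - 5)² = 5289 + (-12)² = 5289 + 144 = 5433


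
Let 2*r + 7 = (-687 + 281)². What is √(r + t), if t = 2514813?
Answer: √10388910/2 ≈ 1611.6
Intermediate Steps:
r = 164829/2 (r = -7/2 + (-687 + 281)²/2 = -7/2 + (½)*(-406)² = -7/2 + (½)*164836 = -7/2 + 82418 = 164829/2 ≈ 82415.)
√(r + t) = √(164829/2 + 2514813) = √(5194455/2) = √10388910/2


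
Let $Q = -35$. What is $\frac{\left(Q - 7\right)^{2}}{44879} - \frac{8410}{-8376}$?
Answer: $\frac{196103827}{187953252} \approx 1.0434$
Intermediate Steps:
$\frac{\left(Q - 7\right)^{2}}{44879} - \frac{8410}{-8376} = \frac{\left(-35 - 7\right)^{2}}{44879} - \frac{8410}{-8376} = \left(-42\right)^{2} \cdot \frac{1}{44879} - - \frac{4205}{4188} = 1764 \cdot \frac{1}{44879} + \frac{4205}{4188} = \frac{1764}{44879} + \frac{4205}{4188} = \frac{196103827}{187953252}$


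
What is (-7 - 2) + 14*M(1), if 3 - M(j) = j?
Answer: 19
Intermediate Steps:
M(j) = 3 - j
(-7 - 2) + 14*M(1) = (-7 - 2) + 14*(3 - 1*1) = -9 + 14*(3 - 1) = -9 + 14*2 = -9 + 28 = 19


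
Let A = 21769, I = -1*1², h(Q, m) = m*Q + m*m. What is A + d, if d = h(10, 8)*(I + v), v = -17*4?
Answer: 11833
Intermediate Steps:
h(Q, m) = m² + Q*m (h(Q, m) = Q*m + m² = m² + Q*m)
v = -68
I = -1 (I = -1*1 = -1)
d = -9936 (d = (8*(10 + 8))*(-1 - 68) = (8*18)*(-69) = 144*(-69) = -9936)
A + d = 21769 - 9936 = 11833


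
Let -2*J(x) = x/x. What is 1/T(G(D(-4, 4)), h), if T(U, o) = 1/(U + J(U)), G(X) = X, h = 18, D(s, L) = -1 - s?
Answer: 5/2 ≈ 2.5000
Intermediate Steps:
J(x) = -½ (J(x) = -x/(2*x) = -½*1 = -½)
T(U, o) = 1/(-½ + U) (T(U, o) = 1/(U - ½) = 1/(-½ + U))
1/T(G(D(-4, 4)), h) = 1/(2/(-1 + 2*(-1 - 1*(-4)))) = 1/(2/(-1 + 2*(-1 + 4))) = 1/(2/(-1 + 2*3)) = 1/(2/(-1 + 6)) = 1/(2/5) = 1/(2*(⅕)) = 1/(⅖) = 5/2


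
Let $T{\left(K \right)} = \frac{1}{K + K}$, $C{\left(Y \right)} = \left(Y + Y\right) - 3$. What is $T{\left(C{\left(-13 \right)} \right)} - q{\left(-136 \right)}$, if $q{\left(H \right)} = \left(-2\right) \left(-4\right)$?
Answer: $- \frac{465}{58} \approx -8.0172$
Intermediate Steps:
$q{\left(H \right)} = 8$
$C{\left(Y \right)} = -3 + 2 Y$ ($C{\left(Y \right)} = 2 Y - 3 = -3 + 2 Y$)
$T{\left(K \right)} = \frac{1}{2 K}$
$T{\left(C{\left(-13 \right)} \right)} - q{\left(-136 \right)} = \frac{1}{2 \left(-3 + 2 \left(-13\right)\right)} - 8 = \frac{1}{2 \left(-3 - 26\right)} - 8 = \frac{1}{2 \left(-29\right)} - 8 = \frac{1}{2} \left(- \frac{1}{29}\right) - 8 = - \frac{1}{58} - 8 = - \frac{465}{58}$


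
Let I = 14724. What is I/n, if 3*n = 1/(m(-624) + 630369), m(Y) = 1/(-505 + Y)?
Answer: 31436620495200/1129 ≈ 2.7845e+10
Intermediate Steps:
n = 1129/2135059800 (n = 1/(3*(1/(-505 - 624) + 630369)) = 1/(3*(1/(-1129) + 630369)) = 1/(3*(-1/1129 + 630369)) = 1/(3*(711686600/1129)) = (⅓)*(1129/711686600) = 1129/2135059800 ≈ 5.2879e-7)
I/n = 14724/(1129/2135059800) = 14724*(2135059800/1129) = 31436620495200/1129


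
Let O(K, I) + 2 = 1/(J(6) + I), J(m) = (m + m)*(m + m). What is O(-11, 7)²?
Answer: 90601/22801 ≈ 3.9736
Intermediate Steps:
J(m) = 4*m² (J(m) = (2*m)*(2*m) = 4*m²)
O(K, I) = -2 + 1/(144 + I) (O(K, I) = -2 + 1/(4*6² + I) = -2 + 1/(4*36 + I) = -2 + 1/(144 + I))
O(-11, 7)² = ((-287 - 2*7)/(144 + 7))² = ((-287 - 14)/151)² = ((1/151)*(-301))² = (-301/151)² = 90601/22801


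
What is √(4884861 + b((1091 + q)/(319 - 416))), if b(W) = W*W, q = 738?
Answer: √45965002390/97 ≈ 2210.3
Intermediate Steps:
b(W) = W²
√(4884861 + b((1091 + q)/(319 - 416))) = √(4884861 + ((1091 + 738)/(319 - 416))²) = √(4884861 + (1829/(-97))²) = √(4884861 + (1829*(-1/97))²) = √(4884861 + (-1829/97)²) = √(4884861 + 3345241/9409) = √(45965002390/9409) = √45965002390/97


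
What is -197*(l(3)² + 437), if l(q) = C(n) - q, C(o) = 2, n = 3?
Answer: -86286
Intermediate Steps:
l(q) = 2 - q
-197*(l(3)² + 437) = -197*((2 - 1*3)² + 437) = -197*((2 - 3)² + 437) = -197*((-1)² + 437) = -197*(1 + 437) = -197*438 = -86286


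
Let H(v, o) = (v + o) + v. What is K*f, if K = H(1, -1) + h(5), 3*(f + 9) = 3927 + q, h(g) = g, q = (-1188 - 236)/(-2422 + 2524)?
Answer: 396376/51 ≈ 7772.1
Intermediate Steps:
q = -712/51 (q = -1424/102 = -1424*1/102 = -712/51 ≈ -13.961)
H(v, o) = o + 2*v (H(v, o) = (o + v) + v = o + 2*v)
f = 198188/153 (f = -9 + (3927 - 712/51)/3 = -9 + (1/3)*(199565/51) = -9 + 199565/153 = 198188/153 ≈ 1295.3)
K = 6 (K = (-1 + 2*1) + 5 = (-1 + 2) + 5 = 1 + 5 = 6)
K*f = 6*(198188/153) = 396376/51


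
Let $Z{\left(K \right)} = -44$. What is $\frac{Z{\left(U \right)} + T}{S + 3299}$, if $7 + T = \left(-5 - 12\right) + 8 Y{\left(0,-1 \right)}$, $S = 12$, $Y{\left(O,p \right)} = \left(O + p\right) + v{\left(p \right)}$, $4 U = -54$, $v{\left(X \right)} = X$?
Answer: $- \frac{12}{473} \approx -0.02537$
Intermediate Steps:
$U = - \frac{27}{2}$ ($U = \frac{1}{4} \left(-54\right) = - \frac{27}{2} \approx -13.5$)
$Y{\left(O,p \right)} = O + 2 p$ ($Y{\left(O,p \right)} = \left(O + p\right) + p = O + 2 p$)
$T = -40$ ($T = -7 + \left(\left(-5 - 12\right) + 8 \left(0 + 2 \left(-1\right)\right)\right) = -7 - \left(17 - 8 \left(0 - 2\right)\right) = -7 + \left(-17 + 8 \left(-2\right)\right) = -7 - 33 = -40$)
$\frac{Z{\left(U \right)} + T}{S + 3299} = \frac{-44 - 40}{12 + 3299} = - \frac{84}{3311} = \left(-84\right) \frac{1}{3311} = - \frac{12}{473}$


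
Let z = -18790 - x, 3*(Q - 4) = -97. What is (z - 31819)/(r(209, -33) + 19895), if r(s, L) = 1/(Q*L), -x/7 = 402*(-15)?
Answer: -86785765/18601826 ≈ -4.6654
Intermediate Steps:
Q = -85/3 (Q = 4 + (⅓)*(-97) = 4 - 97/3 = -85/3 ≈ -28.333)
x = 42210 (x = -2814*(-15) = -7*(-6030) = 42210)
r(s, L) = -3/(85*L) (r(s, L) = 1/(-85*L/3) = -3/(85*L))
z = -61000 (z = -18790 - 1*42210 = -18790 - 42210 = -61000)
(z - 31819)/(r(209, -33) + 19895) = (-61000 - 31819)/(-3/85/(-33) + 19895) = -92819/(-3/85*(-1/33) + 19895) = -92819/(1/935 + 19895) = -92819/18601826/935 = -92819*935/18601826 = -86785765/18601826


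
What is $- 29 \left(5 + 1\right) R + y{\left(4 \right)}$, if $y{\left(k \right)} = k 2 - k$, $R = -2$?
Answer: $352$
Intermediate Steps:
$y{\left(k \right)} = k$ ($y{\left(k \right)} = 2 k - k = k$)
$- 29 \left(5 + 1\right) R + y{\left(4 \right)} = - 29 \left(5 + 1\right) \left(-2\right) + 4 = - 29 \cdot 6 \left(-2\right) + 4 = \left(-29\right) \left(-12\right) + 4 = 348 + 4 = 352$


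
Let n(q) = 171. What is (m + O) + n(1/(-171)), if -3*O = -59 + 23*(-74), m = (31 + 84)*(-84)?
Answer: -8902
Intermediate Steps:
m = -9660 (m = 115*(-84) = -9660)
O = 587 (O = -(-59 + 23*(-74))/3 = -(-59 - 1702)/3 = -⅓*(-1761) = 587)
(m + O) + n(1/(-171)) = (-9660 + 587) + 171 = -9073 + 171 = -8902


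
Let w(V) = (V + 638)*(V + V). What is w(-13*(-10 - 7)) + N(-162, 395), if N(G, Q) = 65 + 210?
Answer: 379953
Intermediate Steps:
N(G, Q) = 275
w(V) = 2*V*(638 + V) (w(V) = (638 + V)*(2*V) = 2*V*(638 + V))
w(-13*(-10 - 7)) + N(-162, 395) = 2*(-13*(-10 - 7))*(638 - 13*(-10 - 7)) + 275 = 2*(-13*(-17))*(638 - 13*(-17)) + 275 = 2*221*(638 + 221) + 275 = 2*221*859 + 275 = 379678 + 275 = 379953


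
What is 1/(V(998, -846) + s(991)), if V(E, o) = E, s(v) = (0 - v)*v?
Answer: -1/981083 ≈ -1.0193e-6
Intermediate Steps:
s(v) = -v² (s(v) = (-v)*v = -v²)
1/(V(998, -846) + s(991)) = 1/(998 - 1*991²) = 1/(998 - 1*982081) = 1/(998 - 982081) = 1/(-981083) = -1/981083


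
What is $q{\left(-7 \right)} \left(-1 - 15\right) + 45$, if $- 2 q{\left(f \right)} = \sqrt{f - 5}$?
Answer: $45 + 16 i \sqrt{3} \approx 45.0 + 27.713 i$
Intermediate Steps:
$q{\left(f \right)} = - \frac{\sqrt{-5 + f}}{2}$ ($q{\left(f \right)} = - \frac{\sqrt{f - 5}}{2} = - \frac{\sqrt{-5 + f}}{2}$)
$q{\left(-7 \right)} \left(-1 - 15\right) + 45 = - \frac{\sqrt{-5 - 7}}{2} \left(-1 - 15\right) + 45 = - \frac{\sqrt{-12}}{2} \left(-1 - 15\right) + 45 = - \frac{2 i \sqrt{3}}{2} \left(-16\right) + 45 = - i \sqrt{3} \left(-16\right) + 45 = 16 i \sqrt{3} + 45 = 45 + 16 i \sqrt{3}$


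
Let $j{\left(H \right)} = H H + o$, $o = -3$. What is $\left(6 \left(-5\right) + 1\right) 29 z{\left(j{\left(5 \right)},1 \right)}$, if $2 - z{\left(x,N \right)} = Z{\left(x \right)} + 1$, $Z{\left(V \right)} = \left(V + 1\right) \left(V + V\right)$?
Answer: $850251$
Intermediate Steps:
$Z{\left(V \right)} = 2 V \left(1 + V\right)$ ($Z{\left(V \right)} = \left(1 + V\right) 2 V = 2 V \left(1 + V\right)$)
$j{\left(H \right)} = -3 + H^{2}$ ($j{\left(H \right)} = H H - 3 = H^{2} - 3 = -3 + H^{2}$)
$z{\left(x,N \right)} = 1 - 2 x \left(1 + x\right)$ ($z{\left(x,N \right)} = 2 - \left(2 x \left(1 + x\right) + 1\right) = 2 - \left(1 + 2 x \left(1 + x\right)\right) = 1 - 2 x \left(1 + x\right)$)
$\left(6 \left(-5\right) + 1\right) 29 z{\left(j{\left(5 \right)},1 \right)} = \left(6 \left(-5\right) + 1\right) 29 \left(1 - 2 \left(-3 + 5^{2}\right) \left(1 - \left(3 - 5^{2}\right)\right)\right) = \left(-30 + 1\right) 29 \left(1 - 2 \left(-3 + 25\right) \left(1 + \left(-3 + 25\right)\right)\right) = \left(-29\right) 29 \left(1 - 44 \left(1 + 22\right)\right) = - 841 \left(1 - 44 \cdot 23\right) = - 841 \left(1 - 1012\right) = \left(-841\right) \left(-1011\right) = 850251$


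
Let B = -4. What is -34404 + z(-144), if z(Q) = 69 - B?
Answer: -34331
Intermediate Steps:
z(Q) = 73 (z(Q) = 69 - 1*(-4) = 69 + 4 = 73)
-34404 + z(-144) = -34404 + 73 = -34331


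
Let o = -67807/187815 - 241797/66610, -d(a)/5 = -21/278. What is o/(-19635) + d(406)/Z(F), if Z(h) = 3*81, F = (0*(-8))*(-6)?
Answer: 10801942003969/6145934383259055 ≈ 0.0017576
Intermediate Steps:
F = 0 (F = 0*(-6) = 0)
Z(h) = 243
d(a) = 105/278 (d(a) = -(-105)/278 = -5*(-21/278) = 105/278)
o = -1997189113/500414286 (o = -67807*1/187815 - 241797*1/66610 = -67807/187815 - 241797/66610 = -1997189113/500414286 ≈ -3.9911)
o/(-19635) + d(406)/Z(F) = -1997189113/500414286/(-19635) + (105/278)/243 = -1997189113/500414286*(-1/19635) + (105/278)*(1/243) = 1997189113/9825634505610 + 35/22518 = 10801942003969/6145934383259055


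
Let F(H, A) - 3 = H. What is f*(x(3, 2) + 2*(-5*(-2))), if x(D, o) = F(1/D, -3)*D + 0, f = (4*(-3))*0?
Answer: 0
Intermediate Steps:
f = 0 (f = -12*0 = 0)
F(H, A) = 3 + H
x(D, o) = D*(3 + 1/D) (x(D, o) = (3 + 1/D)*D + 0 = D*(3 + 1/D) + 0 = D*(3 + 1/D))
f*(x(3, 2) + 2*(-5*(-2))) = 0*((1 + 3*3) + 2*(-5*(-2))) = 0*((1 + 9) + 2*10) = 0*(10 + 20) = 0*30 = 0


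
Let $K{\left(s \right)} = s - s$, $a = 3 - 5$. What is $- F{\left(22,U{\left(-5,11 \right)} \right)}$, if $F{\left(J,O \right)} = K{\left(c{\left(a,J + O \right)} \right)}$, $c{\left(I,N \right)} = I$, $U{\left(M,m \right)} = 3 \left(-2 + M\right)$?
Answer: $0$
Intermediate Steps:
$U{\left(M,m \right)} = -6 + 3 M$
$a = -2$ ($a = 3 - 5 = -2$)
$K{\left(s \right)} = 0$
$F{\left(J,O \right)} = 0$
$- F{\left(22,U{\left(-5,11 \right)} \right)} = \left(-1\right) 0 = 0$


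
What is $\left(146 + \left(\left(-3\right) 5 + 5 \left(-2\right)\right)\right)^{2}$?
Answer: $14641$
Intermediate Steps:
$\left(146 + \left(\left(-3\right) 5 + 5 \left(-2\right)\right)\right)^{2} = \left(146 - 25\right)^{2} = 121^{2} = 14641$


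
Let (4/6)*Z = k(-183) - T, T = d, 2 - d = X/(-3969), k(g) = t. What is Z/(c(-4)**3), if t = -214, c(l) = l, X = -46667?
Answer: 810637/169344 ≈ 4.7869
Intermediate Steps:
k(g) = -214
d = -38729/3969 (d = 2 - (-46667)/(-3969) = 2 - (-46667)*(-1)/3969 = 2 - 1*46667/3969 = 2 - 46667/3969 = -38729/3969 ≈ -9.7579)
T = -38729/3969 ≈ -9.7579
Z = -810637/2646 (Z = 3*(-214 - 1*(-38729/3969))/2 = 3*(-214 + 38729/3969)/2 = (3/2)*(-810637/3969) = -810637/2646 ≈ -306.36)
Z/(c(-4)**3) = -810637/(2646*((-4)**3)) = -810637/2646/(-64) = -810637/2646*(-1/64) = 810637/169344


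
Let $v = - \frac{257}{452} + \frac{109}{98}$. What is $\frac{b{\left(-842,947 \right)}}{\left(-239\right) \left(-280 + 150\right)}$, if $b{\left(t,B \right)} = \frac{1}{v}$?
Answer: $\frac{11074}{187056935} \approx 5.9201 \cdot 10^{-5}$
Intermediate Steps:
$v = \frac{12041}{22148}$ ($v = \left(-257\right) \frac{1}{452} + 109 \cdot \frac{1}{98} = - \frac{257}{452} + \frac{109}{98} = \frac{12041}{22148} \approx 0.54366$)
$b{\left(t,B \right)} = \frac{22148}{12041}$ ($b{\left(t,B \right)} = \frac{1}{\frac{12041}{22148}} = \frac{22148}{12041}$)
$\frac{b{\left(-842,947 \right)}}{\left(-239\right) \left(-280 + 150\right)} = \frac{22148}{12041 \left(- 239 \left(-280 + 150\right)\right)} = \frac{22148}{12041 \left(\left(-239\right) \left(-130\right)\right)} = \frac{22148}{12041 \cdot 31070} = \frac{22148}{12041} \cdot \frac{1}{31070} = \frac{11074}{187056935}$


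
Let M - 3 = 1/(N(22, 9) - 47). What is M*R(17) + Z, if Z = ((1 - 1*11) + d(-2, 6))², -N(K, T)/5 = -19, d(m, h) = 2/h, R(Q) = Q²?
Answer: 139171/144 ≈ 966.46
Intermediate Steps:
N(K, T) = 95 (N(K, T) = -5*(-19) = 95)
Z = 841/9 (Z = ((1 - 1*11) + 2/6)² = ((1 - 11) + 2*(⅙))² = (-10 + ⅓)² = (-29/3)² = 841/9 ≈ 93.444)
M = 145/48 (M = 3 + 1/(95 - 47) = 3 + 1/48 = 145/48 ≈ 3.0208)
M*R(17) + Z = (145/48)*17² + 841/9 = (145/48)*289 + 841/9 = 41905/48 + 841/9 = 139171/144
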